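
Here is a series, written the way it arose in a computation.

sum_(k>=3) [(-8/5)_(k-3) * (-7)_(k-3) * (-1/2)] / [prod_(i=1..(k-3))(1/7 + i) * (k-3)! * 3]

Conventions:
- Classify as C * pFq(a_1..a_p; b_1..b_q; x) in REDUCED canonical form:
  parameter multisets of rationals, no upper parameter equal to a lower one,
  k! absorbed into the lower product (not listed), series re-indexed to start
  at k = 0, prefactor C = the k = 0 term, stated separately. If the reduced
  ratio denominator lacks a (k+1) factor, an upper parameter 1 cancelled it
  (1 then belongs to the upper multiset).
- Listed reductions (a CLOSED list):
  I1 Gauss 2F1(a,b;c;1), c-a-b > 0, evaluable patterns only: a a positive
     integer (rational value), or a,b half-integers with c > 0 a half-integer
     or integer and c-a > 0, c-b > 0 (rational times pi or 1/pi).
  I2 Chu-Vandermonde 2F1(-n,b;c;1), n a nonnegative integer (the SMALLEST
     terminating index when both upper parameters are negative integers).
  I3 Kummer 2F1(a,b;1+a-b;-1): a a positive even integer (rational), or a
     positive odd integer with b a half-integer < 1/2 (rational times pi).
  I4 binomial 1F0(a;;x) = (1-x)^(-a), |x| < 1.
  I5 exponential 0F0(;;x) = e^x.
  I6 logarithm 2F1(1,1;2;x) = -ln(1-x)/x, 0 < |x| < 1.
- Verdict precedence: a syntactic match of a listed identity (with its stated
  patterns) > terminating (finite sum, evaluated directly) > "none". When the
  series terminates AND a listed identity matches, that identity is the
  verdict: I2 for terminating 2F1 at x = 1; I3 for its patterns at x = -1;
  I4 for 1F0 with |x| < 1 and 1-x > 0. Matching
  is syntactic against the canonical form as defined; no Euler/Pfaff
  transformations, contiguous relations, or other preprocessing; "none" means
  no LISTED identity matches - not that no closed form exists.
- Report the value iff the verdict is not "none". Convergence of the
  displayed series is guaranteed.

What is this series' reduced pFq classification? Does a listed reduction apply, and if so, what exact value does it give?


Classification (C = -1/6): 2F1 with upper {-7, -8/5}, lower {8/7}, argument x = 1. Verdict: Chu-Vandermonde (I2) applies (terminating 2F1 at x = 1 with n = 7, b = -8/5, c = 8/7). Exact value: -396026648366/133955078125.

Key observation: x = 1 and the constant factors (prefactor -1/6) combine into one prefactor.
Term ratio: r(k) = 1 * (k-7) (k-8/5) / [(k+8/7) (k+1)] - rational in k. x = 1; t_0 = -1/6; negate the roots.


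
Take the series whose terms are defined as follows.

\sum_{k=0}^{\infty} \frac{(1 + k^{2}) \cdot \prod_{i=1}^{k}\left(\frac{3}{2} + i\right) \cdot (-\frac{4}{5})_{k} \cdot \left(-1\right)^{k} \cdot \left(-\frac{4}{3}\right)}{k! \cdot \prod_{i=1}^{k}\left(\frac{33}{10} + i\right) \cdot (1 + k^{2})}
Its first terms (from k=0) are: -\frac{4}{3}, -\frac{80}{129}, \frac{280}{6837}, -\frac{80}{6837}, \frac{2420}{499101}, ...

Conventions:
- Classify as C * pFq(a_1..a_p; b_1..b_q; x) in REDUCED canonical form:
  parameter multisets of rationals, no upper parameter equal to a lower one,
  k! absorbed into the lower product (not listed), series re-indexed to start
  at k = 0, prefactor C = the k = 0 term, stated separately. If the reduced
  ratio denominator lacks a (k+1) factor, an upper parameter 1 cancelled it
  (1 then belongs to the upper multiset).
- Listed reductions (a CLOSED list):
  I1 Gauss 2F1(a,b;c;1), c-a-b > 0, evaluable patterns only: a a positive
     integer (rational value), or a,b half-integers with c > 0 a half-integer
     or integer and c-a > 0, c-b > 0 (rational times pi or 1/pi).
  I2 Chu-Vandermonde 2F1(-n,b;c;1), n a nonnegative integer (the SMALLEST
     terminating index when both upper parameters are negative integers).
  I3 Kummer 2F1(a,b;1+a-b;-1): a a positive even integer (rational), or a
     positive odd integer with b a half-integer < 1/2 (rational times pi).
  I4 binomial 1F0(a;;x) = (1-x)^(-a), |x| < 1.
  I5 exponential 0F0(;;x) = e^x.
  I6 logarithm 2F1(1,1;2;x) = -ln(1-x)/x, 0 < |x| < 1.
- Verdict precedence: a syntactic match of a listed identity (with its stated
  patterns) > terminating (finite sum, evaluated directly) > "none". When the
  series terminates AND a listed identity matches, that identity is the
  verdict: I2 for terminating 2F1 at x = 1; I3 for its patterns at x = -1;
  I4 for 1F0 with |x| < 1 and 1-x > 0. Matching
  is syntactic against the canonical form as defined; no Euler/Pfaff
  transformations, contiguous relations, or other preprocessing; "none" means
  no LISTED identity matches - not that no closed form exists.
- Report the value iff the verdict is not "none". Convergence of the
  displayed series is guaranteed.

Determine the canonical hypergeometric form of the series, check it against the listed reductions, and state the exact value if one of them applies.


With C = -\frac{4}{3}: the canonical form is 2F1(-\frac{4}{5}, \frac{5}{2}; \frac{43}{10}; -1). Verdict: none here - no I1-I6 shape fits x = -1 with lower {\frac{43}{10}}.

The tell: t_0 being -\frac{4}{3}, the lower running product (C = -4/3) is a rising factorial.
Adjacent-term ratio: r(k) = -1 * (k-\frac{4}{5}) (k+\frac{5}{2}) / [(k+\frac{43}{10}) (k+1)] - rational in k, leading ratio -1; with t_0 = -\frac{4}{3}, classification follows.


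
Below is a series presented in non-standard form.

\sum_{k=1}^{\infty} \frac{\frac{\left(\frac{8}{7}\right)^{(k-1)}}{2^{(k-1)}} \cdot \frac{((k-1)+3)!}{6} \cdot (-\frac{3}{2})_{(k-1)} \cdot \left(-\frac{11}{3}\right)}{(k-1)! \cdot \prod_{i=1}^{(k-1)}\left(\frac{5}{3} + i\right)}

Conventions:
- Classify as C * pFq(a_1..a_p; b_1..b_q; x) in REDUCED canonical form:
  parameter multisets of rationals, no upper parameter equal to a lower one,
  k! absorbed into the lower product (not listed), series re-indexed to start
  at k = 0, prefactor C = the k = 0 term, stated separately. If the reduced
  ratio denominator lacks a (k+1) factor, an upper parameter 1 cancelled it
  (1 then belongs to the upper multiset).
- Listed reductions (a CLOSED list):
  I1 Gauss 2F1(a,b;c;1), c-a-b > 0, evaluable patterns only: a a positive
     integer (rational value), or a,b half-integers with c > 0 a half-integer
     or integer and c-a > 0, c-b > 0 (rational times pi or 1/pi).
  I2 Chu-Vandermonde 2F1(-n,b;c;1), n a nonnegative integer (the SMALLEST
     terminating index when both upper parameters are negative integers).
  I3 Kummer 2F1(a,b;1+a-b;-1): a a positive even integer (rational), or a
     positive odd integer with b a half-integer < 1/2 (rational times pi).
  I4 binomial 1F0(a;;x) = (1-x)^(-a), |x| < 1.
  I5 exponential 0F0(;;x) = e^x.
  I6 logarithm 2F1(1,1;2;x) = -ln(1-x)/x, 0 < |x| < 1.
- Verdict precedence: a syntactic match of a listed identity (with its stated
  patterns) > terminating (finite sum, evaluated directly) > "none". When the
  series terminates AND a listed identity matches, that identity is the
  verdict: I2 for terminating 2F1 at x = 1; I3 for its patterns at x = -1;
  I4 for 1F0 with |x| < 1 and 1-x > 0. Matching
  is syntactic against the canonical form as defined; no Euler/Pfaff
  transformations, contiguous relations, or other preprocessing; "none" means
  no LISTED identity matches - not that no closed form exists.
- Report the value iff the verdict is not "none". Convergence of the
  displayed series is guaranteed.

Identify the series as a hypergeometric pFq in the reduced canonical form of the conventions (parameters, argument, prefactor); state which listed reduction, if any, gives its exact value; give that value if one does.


Canonical form: C = -\frac{11}{3} times 2F1 with upper {-\frac{3}{2}, 4}, lower {\frac{8}{3}}, x = \frac{4}{7}. Verdict: none. Every listed pattern misses the 2F1 form at \frac{4}{7}, upper {-\frac{3}{2}, 4}.

The tell: t_0 = -\frac{11}{3} here, and the factorial ratio (C = -11/3) (k+a-1)!/(a-1)! is a rising factorial (a)_k.
Term ratio: r(k) = \frac{4}{7} * (k-\frac{3}{2}) (k+4) / [(k+\frac{8}{3}) (k+1)] - rational in k, leading ratio \frac{4}{7}; with t_0 = -\frac{11}{3}, classification follows.


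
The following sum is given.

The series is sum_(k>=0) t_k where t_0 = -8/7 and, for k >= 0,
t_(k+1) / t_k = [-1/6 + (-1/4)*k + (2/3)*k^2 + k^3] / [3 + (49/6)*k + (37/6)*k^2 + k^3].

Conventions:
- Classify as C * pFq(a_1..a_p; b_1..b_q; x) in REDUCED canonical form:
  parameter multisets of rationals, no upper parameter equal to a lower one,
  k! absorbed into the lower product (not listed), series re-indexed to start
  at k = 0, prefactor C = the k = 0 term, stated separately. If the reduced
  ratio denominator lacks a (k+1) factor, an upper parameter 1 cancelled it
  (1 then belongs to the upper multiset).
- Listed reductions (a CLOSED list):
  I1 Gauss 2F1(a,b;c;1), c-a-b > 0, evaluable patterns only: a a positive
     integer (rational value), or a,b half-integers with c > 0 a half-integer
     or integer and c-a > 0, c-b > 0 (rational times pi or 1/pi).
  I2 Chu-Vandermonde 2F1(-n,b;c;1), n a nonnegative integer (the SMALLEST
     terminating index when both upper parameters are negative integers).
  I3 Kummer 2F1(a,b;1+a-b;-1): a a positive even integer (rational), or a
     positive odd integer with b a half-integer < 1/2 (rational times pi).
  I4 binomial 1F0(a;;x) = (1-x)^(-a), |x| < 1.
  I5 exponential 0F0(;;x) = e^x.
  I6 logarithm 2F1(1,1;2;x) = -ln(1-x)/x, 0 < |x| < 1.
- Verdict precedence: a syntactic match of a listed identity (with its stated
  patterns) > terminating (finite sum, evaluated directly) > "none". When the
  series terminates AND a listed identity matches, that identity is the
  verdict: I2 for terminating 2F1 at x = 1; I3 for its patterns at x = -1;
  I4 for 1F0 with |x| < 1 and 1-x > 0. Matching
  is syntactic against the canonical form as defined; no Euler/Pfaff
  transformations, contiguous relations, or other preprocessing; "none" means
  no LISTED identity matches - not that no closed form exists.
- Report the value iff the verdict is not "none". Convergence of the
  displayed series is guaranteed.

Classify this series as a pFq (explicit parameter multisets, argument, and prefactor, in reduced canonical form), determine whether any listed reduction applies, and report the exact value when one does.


At argument 1: a 2F1 with upper {-1/2, 1/2}, lower {9/2}, scaled by C = -8/7. Verdict: the half-integer Gauss pattern (I1) matches (x = 1; upper {-1/2, 1/2} half-integers, c = 9/2 in the evaluable pattern). Sum: (-175/512) * pi.

Key step: t_0 being -8/7, factor the ratio over Q (C = -8/7): negated roots = parameters.
Ratio: r(k) = 1 * (k-1/2) (k+1/2) / [(k+9/2) (k+1)] - rational in k. x = 1; t_0 = -8/7; negate the roots.


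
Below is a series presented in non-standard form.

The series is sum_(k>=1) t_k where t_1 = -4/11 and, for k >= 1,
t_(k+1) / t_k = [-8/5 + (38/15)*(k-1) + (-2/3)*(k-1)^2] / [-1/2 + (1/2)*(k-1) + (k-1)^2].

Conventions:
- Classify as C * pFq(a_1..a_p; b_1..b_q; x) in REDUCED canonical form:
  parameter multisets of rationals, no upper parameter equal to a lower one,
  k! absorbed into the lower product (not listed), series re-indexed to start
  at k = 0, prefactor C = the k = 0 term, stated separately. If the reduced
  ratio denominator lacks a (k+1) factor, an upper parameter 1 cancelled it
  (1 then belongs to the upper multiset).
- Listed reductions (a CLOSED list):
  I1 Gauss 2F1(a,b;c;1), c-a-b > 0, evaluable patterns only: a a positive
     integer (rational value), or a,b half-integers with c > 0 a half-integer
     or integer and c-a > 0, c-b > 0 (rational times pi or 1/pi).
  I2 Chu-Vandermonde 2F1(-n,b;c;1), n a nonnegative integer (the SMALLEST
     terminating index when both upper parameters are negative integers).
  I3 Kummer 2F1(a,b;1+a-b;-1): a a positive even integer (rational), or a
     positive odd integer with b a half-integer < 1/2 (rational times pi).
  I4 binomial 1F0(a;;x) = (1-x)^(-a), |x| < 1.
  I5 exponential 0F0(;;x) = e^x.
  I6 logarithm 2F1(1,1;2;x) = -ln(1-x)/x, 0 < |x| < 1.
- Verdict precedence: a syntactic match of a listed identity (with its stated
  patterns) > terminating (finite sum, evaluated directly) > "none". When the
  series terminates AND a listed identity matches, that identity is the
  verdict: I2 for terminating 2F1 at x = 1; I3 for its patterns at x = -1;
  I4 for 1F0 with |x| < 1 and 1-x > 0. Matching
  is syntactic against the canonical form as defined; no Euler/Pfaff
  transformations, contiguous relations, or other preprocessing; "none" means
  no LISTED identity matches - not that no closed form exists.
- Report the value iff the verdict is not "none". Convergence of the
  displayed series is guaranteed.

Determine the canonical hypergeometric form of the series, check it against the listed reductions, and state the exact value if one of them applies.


Key observation: with t_0 = -4/11, the expanded ratio factors over Q; C = -4/11, roots give parameters.
Ratio: r(k) = (-2/3) * (k-3) (k-4/5) / [(k-1/2) (k+1)] - rational; roots negated = parameters, x = (-2/3), C = -4/11.

x = -2/3 here; the reduced form reads 2F1, upper {-3, -4/5}, lower {-1/2}, C = -4/11. Verdict: terminating at k = 3: the factor (-3)_k kills every later term; summing the 4 survivors is exact. Its exact value is -6388/3375.


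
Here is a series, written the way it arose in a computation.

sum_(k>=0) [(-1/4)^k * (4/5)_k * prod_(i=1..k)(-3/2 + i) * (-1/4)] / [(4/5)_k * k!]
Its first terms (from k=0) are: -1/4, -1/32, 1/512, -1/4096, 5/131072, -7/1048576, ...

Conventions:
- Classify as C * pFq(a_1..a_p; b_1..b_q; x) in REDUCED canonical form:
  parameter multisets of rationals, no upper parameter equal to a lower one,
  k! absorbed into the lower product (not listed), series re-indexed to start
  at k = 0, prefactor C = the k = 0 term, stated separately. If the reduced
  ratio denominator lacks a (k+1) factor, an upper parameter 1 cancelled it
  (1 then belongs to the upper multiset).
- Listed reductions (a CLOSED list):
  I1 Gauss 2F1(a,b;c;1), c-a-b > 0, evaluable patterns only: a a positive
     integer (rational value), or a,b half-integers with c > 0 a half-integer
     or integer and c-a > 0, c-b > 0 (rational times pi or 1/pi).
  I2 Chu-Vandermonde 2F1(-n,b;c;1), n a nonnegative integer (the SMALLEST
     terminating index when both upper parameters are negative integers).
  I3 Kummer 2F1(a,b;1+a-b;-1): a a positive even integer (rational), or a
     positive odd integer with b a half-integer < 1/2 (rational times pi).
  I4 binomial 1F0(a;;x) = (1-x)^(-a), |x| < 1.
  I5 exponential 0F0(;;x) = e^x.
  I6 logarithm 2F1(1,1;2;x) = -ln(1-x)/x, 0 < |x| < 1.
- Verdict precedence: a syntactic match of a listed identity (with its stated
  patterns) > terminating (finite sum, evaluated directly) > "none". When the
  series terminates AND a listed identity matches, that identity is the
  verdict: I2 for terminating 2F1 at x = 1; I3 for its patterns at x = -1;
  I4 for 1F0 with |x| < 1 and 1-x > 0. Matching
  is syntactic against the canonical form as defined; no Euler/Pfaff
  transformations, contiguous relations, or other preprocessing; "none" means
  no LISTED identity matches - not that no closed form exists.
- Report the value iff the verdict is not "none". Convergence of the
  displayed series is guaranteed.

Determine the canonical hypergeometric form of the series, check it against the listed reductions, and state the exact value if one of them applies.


Structural cue: t_0 = -1/4 here, and the parameter 4/5 appears in both the upper and lower lists and cancels.
Term ratio: r(k) = (-1/4) * (k-1/2) / [(k+1)] - rational in k, leading ratio (-1/4); with t_0 = -1/4, classification follows.

This is -1/4 * 1F0(-1/2; -; -1/4) in reduced canonical form. Verdict: binomial (I4) matches (the 1F0 binomial series: exponent 1/2, x = -1/4). Sum: (-1/4) * (5/4)^(1/2).


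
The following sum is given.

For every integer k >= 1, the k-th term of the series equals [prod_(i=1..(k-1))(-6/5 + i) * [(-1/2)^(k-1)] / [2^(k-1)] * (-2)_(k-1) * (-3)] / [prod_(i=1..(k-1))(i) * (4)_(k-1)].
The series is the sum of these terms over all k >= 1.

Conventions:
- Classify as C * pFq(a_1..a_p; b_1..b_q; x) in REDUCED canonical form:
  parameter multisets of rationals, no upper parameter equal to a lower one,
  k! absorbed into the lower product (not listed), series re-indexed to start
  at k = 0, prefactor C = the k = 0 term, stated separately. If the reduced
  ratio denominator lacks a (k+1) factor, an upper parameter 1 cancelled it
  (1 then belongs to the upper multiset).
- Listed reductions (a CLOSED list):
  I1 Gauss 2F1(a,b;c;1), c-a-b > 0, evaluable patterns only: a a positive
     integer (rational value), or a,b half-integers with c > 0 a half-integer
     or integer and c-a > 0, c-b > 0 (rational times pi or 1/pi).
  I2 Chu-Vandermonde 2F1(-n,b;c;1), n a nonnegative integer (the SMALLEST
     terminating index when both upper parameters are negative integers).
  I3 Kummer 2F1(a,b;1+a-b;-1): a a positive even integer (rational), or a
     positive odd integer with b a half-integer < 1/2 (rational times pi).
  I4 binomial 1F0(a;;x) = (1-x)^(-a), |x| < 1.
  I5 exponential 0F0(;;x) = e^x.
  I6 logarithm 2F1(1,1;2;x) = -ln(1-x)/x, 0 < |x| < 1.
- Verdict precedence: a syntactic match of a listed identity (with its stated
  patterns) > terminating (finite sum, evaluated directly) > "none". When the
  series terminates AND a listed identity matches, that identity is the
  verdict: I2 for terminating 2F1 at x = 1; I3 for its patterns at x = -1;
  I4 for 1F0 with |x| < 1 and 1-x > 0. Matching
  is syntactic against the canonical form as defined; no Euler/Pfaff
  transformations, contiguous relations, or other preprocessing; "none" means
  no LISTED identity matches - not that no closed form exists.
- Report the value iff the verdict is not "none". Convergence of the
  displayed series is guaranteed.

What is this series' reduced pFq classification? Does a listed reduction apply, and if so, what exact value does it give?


x = -1/4 here; the reduced form reads 2F1, upper {-2, -1/5}, lower {4}, C = -3. Verdict: terminating - no listed pattern fits, but -2 in the upper list cuts the series at k = 2; direct evaluation. Value: -5847/2000.

Structural cue: t_0 being -3, the running product (prefactor -3) telescopes to a rising factorial.
Ratio: r(k) = (-1/4) * (k-2) (k-1/5) / [(k+4) (k+1)] ; factor over Q: parameters, x = (-1/4), and C = -3.


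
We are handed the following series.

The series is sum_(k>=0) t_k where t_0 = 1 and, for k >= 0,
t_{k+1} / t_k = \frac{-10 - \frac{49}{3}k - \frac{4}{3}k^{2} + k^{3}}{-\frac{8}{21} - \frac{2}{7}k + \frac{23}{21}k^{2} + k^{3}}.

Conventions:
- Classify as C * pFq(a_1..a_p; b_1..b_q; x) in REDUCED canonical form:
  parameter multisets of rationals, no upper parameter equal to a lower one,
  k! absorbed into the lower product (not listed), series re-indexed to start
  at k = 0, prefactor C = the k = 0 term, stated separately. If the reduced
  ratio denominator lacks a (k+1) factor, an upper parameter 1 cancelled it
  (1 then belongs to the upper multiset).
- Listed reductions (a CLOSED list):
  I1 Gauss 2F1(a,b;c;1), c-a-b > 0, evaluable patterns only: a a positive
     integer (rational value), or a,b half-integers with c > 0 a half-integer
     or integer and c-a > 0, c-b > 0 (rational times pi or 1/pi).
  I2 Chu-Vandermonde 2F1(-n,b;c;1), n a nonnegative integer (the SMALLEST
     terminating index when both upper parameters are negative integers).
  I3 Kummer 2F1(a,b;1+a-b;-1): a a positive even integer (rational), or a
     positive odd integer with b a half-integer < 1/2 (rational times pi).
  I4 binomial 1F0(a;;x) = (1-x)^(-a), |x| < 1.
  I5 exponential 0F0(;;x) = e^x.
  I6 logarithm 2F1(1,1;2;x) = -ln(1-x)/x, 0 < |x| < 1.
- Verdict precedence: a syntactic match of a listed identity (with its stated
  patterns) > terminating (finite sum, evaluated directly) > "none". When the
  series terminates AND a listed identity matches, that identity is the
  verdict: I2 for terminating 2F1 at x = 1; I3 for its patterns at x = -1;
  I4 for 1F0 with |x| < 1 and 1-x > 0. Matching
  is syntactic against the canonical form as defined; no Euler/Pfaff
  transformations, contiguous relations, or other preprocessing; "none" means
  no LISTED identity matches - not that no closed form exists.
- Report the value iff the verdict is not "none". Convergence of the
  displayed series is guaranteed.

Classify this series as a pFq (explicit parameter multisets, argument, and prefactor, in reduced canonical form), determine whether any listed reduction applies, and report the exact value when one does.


Classification (C = 1): 2F1 with upper {-5, 3}, lower {-\frac{4}{7}}, argument x = 1. Verdict: Vandermonde's identity (I2) matches (terminating 2F1 at x = 1 with n = 5, b = 3, c = -\frac{4}{7}). Sum: -\frac{165}{136}.

Structural cue: x = 1 and factor the ratio over Q (prefactor 1): negated roots = parameters.
Ratio: r(k) = 1 * (k-5) (k+3) / [(k-\frac{4}{7}) (k+1)] - rational in k, leading ratio 1; with t_0 = 1, classification follows.


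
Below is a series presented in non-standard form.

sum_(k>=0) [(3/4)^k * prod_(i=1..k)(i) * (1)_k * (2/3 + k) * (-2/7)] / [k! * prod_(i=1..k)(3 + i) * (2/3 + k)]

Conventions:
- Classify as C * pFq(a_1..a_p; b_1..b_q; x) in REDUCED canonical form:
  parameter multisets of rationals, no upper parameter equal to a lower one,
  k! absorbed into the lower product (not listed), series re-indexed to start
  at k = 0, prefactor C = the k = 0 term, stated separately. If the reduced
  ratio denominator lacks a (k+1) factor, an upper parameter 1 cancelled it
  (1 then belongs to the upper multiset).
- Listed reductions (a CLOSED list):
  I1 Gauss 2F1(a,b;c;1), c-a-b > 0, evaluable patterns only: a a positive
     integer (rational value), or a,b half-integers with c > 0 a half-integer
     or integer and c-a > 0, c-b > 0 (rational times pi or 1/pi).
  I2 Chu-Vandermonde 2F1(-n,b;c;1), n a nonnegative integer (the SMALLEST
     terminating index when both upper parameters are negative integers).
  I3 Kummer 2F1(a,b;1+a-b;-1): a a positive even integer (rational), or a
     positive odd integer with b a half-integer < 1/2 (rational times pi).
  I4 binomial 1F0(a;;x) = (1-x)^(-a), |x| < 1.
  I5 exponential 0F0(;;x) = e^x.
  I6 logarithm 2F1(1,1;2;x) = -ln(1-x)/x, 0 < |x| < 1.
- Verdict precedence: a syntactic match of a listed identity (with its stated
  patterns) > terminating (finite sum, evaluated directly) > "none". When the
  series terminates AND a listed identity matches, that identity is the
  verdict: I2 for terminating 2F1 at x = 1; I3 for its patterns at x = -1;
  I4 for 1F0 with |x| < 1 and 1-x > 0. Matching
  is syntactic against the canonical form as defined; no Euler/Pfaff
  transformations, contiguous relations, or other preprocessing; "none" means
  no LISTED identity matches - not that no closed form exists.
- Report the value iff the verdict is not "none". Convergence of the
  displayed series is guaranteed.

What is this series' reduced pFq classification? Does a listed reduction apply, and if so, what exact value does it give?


Classification (C = -2/7): 2F1 with upper {1, 1}, lower {4}, argument x = 3/4. Verdict: none. No listed pattern accepts 2F1(1, 1; 4; 3/4).

Key step: t_0 = -2/7 here, and the running product (prefactor -2/7) telescopes to a rising factorial.
Adjacent-term ratio: r(k) = (3/4) * (k+1) (k+1) / [(k+4) (k+1)] - poly over poly, x = (3/4) from leading terms; C = -2/7 at k = 0.


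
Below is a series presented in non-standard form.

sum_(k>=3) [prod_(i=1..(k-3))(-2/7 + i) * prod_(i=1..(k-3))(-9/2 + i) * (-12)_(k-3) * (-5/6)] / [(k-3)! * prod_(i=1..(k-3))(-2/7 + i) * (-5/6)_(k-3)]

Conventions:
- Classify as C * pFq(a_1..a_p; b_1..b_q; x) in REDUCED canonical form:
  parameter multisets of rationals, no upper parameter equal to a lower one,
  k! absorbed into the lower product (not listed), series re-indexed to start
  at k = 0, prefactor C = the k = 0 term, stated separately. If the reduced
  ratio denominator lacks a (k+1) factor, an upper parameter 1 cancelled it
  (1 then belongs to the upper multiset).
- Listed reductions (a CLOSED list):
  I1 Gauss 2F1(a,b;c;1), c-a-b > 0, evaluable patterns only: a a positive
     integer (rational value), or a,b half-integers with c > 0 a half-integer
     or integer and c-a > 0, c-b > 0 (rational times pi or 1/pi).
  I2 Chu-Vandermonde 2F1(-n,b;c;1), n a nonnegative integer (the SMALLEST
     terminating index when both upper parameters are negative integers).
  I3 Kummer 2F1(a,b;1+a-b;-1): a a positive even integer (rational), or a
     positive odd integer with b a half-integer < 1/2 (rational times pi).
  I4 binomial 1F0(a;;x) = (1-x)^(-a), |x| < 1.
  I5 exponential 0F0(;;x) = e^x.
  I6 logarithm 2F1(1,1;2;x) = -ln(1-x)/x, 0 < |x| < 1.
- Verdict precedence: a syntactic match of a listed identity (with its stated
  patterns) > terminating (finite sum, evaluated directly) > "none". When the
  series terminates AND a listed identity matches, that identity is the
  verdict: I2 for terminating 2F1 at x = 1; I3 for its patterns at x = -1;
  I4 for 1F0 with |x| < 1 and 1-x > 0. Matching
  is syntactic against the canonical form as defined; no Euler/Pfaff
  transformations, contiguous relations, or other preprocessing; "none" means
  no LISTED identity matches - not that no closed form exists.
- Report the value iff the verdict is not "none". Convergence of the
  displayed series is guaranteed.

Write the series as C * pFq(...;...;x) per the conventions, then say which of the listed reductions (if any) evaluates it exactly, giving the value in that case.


The tell: t_0 being -5/6, the parameter 5/7 appears in both the upper and lower lists and cancels.
Step ratio: r(k) = 1 * (k-12) (k-7/2) / [(k-5/6) (k+1)] - rational in k. x = 1; t_0 = -5/6; negate the roots.

Prefactor -5/6, argument 1: 2F1 with upper {-12, -7/2} over lower {-5/6}. Verdict at x = 1: Chu-Vandermonde (I2) matches (terminating 2F1 at x = 1 with n = 12, b = -7/2, c = -5/6). Hence: 7799710941184/315901005.


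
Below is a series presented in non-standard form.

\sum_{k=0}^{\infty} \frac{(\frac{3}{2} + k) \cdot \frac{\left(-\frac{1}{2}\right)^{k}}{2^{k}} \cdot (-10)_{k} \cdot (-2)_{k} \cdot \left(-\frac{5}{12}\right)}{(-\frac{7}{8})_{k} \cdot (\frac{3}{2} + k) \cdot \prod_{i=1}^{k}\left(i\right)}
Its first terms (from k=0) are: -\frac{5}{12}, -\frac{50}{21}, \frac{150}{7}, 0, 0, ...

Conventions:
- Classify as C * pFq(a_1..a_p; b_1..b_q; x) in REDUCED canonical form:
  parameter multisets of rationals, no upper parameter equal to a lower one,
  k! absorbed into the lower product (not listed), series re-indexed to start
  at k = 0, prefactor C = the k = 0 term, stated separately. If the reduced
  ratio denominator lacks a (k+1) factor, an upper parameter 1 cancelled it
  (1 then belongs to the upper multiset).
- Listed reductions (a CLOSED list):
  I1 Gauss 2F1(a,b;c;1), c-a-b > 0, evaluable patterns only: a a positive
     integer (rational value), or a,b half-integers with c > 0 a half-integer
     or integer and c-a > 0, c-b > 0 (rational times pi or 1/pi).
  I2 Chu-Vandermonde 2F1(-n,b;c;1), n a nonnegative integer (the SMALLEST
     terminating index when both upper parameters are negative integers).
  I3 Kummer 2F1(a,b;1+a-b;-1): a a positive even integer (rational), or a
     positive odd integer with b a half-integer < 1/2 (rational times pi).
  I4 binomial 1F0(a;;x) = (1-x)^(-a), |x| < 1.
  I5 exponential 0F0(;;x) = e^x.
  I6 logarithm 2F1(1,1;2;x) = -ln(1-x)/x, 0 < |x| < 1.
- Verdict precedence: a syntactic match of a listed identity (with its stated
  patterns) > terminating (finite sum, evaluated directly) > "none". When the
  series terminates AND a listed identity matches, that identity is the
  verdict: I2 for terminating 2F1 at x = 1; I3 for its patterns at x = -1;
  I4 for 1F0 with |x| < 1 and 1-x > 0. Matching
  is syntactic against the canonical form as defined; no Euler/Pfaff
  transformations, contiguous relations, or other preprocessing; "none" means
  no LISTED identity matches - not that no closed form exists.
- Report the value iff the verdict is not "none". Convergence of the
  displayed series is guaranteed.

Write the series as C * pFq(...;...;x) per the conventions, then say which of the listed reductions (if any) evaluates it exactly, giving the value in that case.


Prefactor -\frac{5}{12}, argument -\frac{1}{4}: 2F1 with upper {-10, -2} over lower {-\frac{7}{8}}. Verdict: terminating. (-2)_k vanishes past k = 2, leaving a 3-term sum, computed directly. Sum: \frac{1565}{84}.

First insight: x = -\frac{1}{4} and the two k-th powers (C = -5/12, x = -1/4) combine into one argument.
Term ratio: r(k) = -\frac{1}{4} * (k-10) (k-2) / [(k-\frac{7}{8}) (k+1)] - rational in k, leading ratio -\frac{1}{4}; with t_0 = -\frac{5}{12}, classification follows.


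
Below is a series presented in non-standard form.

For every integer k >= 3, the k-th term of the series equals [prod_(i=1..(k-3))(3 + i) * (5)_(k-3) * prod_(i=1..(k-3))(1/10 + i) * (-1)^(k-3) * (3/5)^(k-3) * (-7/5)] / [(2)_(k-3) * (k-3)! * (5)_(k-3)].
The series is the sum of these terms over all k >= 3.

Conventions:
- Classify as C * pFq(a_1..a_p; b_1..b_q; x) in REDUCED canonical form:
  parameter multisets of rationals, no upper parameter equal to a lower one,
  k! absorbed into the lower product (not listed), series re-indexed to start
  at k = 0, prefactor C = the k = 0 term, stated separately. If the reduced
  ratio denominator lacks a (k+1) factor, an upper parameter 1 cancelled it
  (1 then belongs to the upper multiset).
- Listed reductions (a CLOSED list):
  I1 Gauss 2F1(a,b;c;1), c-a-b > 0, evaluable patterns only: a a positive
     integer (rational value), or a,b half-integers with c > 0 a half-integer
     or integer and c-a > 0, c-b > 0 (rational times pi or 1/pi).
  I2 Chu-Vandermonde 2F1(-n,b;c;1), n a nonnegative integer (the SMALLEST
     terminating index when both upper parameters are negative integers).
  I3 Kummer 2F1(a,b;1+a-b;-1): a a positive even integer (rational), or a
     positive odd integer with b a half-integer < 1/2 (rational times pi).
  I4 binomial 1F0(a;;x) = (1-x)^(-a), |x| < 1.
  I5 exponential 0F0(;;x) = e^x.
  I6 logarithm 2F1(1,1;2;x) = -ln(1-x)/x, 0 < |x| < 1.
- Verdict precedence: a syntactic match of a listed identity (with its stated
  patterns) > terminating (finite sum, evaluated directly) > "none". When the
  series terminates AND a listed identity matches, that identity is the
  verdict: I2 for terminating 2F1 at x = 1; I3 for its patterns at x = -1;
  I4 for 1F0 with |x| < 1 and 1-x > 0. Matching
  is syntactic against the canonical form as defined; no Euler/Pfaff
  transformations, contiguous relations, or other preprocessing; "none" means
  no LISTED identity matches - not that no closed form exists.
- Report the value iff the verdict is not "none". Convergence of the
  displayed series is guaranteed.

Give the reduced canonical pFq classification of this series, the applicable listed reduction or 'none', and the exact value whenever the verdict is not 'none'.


Reduced: x = -3/5, 2F1, upper = {11/10, 4}, lower = {2}, C = -7/5. Verdict: none. Every listed pattern misses the 2F1 form at -3/5, upper {11/10, 4}.

Key observation: t_0 being -7/5, the parameter 5 appears in both the upper and lower lists and cancels.
Consecutive-term ratio: r(k) = (-3/5) * (k+11/10) (k+4) / [(k+2) (k+1)] - poly over poly, x = (-3/5) from leading terms; C = -7/5 at k = 0.


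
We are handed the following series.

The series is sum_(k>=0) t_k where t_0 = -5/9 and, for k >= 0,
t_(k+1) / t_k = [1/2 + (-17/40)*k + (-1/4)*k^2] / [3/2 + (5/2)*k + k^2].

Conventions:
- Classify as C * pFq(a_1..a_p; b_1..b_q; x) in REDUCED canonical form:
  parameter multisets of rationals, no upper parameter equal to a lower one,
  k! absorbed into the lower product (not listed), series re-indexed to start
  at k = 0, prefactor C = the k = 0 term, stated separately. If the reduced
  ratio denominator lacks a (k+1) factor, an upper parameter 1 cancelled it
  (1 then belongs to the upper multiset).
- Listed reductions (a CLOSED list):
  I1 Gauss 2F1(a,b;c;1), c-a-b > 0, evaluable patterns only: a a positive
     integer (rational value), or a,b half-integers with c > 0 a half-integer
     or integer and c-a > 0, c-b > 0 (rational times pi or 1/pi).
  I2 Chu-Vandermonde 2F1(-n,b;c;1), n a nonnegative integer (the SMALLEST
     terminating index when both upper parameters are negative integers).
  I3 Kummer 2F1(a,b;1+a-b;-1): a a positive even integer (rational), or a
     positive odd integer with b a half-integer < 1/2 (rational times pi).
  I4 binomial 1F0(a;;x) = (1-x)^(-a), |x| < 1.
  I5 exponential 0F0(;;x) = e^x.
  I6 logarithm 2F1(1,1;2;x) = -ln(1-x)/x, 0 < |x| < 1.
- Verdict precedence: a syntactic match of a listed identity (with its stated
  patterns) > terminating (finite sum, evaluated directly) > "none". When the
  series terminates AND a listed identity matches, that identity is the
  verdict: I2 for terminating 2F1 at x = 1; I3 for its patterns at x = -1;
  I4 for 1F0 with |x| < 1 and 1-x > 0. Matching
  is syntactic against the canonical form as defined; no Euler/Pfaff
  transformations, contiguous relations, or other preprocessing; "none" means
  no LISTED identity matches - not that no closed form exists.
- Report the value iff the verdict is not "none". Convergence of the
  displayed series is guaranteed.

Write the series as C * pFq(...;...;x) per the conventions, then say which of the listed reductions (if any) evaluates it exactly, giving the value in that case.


The series (x = -1/4) is 2F1: upper {-4/5, 5/2}, lower {3/2}, prefactor -5/9. Verdict: none. Every listed pattern misses the 2F1 form at -1/4, upper {-4/5, 5/2}.

Key step: with t_0 = -5/9, the expanded ratio factors over Q; C = -5/9, x = -1/4, roots give parameters.
Term ratio: r(k) = (-1/4) * (k-4/5) (k+5/2) / [(k+3/2) (k+1)] - rational in k. x = (-1/4); t_0 = -5/9; negate the roots.


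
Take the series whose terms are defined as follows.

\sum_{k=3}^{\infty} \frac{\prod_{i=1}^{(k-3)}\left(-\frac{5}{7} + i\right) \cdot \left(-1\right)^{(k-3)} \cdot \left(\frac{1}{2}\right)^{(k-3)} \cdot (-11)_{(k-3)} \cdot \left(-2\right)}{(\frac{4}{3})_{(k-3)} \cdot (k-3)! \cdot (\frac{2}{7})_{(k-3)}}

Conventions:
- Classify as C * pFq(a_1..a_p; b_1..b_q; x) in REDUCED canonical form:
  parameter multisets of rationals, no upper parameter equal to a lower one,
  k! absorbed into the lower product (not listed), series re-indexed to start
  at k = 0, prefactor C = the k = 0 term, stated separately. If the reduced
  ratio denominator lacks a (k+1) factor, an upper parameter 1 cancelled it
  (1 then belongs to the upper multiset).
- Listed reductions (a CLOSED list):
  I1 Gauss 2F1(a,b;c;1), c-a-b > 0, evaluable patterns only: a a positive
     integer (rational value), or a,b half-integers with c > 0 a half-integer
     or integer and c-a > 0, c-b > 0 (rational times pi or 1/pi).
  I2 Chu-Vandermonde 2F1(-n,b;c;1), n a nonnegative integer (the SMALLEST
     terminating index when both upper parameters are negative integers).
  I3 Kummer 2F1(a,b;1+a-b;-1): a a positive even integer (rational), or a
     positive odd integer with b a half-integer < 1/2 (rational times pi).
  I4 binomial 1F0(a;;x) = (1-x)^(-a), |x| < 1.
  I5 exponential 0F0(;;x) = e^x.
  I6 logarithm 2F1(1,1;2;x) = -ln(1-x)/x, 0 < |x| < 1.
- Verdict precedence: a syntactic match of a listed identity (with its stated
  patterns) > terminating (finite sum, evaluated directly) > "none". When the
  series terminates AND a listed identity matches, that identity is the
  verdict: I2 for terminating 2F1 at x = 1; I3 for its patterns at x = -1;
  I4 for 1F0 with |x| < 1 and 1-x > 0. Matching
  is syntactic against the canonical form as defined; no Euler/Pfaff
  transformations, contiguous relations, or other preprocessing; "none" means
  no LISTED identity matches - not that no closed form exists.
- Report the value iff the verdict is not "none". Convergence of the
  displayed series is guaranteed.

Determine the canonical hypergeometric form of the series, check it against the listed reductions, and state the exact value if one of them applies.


At argument -\frac{1}{2}: a 1F1 with upper {-11}, lower {\frac{4}{3}}, scaled by C = -2. Verdict: terminating. With -11 upstairs the series is a 12-term polynomial sum; evaluated term by term. Its exact value is -\frac{443537091938909279}{18392309039104000}.

Structural cue: t_0 = -2 here, and the parameter 2/7 appears in both the upper and lower lists and cancels.
Adjacent-term ratio: r(k) = -\frac{1}{2} * (k-11) / [(k+\frac{4}{3}) (k+1)] - rational; roots negated = parameters, x = -\frac{1}{2}, C = -2.


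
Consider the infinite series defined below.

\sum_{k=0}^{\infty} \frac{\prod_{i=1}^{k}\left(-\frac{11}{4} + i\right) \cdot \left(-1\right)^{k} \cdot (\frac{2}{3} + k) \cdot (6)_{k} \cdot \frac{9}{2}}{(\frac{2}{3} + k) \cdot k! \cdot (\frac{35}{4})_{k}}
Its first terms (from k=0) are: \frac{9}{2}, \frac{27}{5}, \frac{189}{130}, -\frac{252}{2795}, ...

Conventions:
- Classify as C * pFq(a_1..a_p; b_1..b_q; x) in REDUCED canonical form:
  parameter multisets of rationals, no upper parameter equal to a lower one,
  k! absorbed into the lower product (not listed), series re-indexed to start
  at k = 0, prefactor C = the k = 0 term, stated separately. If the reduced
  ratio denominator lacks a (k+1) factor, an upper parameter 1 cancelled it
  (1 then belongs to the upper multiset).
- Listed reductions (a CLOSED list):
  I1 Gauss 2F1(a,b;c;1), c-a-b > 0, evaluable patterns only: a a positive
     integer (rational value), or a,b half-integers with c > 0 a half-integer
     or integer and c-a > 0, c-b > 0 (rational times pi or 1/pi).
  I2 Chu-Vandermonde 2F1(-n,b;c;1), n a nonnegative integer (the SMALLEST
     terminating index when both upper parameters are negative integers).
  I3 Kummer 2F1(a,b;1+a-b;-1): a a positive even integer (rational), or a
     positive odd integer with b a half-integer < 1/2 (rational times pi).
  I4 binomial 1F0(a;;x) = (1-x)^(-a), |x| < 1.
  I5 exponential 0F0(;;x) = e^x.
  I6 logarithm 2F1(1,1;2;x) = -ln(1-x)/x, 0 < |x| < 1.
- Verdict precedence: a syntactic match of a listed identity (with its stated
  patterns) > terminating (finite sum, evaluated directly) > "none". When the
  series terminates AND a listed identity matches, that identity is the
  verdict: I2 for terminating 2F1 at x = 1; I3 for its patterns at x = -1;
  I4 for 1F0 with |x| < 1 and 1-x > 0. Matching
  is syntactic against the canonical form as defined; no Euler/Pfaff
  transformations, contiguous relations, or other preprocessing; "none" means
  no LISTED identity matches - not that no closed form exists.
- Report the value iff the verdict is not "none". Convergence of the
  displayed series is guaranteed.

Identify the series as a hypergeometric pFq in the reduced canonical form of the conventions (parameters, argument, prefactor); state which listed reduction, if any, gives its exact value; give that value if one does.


Canonical form: C = \frac{9}{2} times 2F1 with upper {-\frac{7}{4}, 6}, lower {\frac{35}{4}}, x = -1. Verdict: Kummer (I3) fires (x = -1; c = \frac{35}{4} equals 1+a-b for upper {-\frac{7}{4}, 6}: listed pattern). Its exact value is \frac{57753}{5120}.

First insight: with t_0 = \frac{9}{2}, the running product (C = 9/2, x = -1) telescopes to a rising factorial.
Consecutive-term ratio: r(k) = -1 * (k-\frac{7}{4}) (k+6) / [(k+\frac{35}{4}) (k+1)] - rational; roots negated = parameters, x = -1, C = \frac{9}{2}.


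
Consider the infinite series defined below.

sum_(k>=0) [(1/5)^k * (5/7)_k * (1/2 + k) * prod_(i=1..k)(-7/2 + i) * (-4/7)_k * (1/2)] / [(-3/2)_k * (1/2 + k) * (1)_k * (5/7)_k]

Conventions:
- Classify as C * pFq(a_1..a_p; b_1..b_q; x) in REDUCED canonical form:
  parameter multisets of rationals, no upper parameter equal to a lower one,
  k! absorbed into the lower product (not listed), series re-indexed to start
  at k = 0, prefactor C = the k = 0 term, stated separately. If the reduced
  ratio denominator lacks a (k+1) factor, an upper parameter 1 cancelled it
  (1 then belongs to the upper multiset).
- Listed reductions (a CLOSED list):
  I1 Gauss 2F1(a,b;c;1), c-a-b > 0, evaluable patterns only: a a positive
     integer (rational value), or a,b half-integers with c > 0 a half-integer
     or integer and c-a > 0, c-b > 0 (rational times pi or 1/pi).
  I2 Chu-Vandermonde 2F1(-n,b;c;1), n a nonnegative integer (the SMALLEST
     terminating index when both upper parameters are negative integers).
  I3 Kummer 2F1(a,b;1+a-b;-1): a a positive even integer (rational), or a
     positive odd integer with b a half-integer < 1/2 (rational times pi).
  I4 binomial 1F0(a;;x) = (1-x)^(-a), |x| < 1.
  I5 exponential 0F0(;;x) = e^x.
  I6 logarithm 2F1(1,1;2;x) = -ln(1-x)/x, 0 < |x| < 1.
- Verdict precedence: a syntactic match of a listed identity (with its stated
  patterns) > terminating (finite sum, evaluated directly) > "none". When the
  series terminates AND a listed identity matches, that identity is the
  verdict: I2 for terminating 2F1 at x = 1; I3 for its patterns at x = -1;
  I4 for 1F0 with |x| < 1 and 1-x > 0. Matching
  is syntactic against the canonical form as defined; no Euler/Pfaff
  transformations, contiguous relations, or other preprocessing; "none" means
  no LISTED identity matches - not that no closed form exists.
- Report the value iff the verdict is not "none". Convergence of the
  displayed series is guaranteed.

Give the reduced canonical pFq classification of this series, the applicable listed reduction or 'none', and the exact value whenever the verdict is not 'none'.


Classification (C = 1/2): 2F1 with upper {-5/2, -4/7}, lower {-3/2}, argument x = 1/5. Verdict: none here - no I1-I6 shape fits x = 1/5 with lower {-3/2}.

Structural cue: x = (1/5) and the parameter 5/7 appears in both the upper and lower lists and cancels (alongside the other common factor).
Consecutive-term ratio: r(k) = (1/5) * (k-5/2) (k-4/7) / [(k-3/2) (k+1)] - rational; roots negated = parameters, x = (1/5), C = 1/2.
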